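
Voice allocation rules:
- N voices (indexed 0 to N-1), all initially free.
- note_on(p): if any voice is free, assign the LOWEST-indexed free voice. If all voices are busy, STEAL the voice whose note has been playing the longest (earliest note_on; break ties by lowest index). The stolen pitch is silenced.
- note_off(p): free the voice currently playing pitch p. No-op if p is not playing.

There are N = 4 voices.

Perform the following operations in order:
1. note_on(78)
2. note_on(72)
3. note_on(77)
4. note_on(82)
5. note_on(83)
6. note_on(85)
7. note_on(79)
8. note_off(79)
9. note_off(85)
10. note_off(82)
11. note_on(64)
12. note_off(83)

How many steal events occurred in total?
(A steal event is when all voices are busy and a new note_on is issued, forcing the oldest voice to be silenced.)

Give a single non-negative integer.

Op 1: note_on(78): voice 0 is free -> assigned | voices=[78 - - -]
Op 2: note_on(72): voice 1 is free -> assigned | voices=[78 72 - -]
Op 3: note_on(77): voice 2 is free -> assigned | voices=[78 72 77 -]
Op 4: note_on(82): voice 3 is free -> assigned | voices=[78 72 77 82]
Op 5: note_on(83): all voices busy, STEAL voice 0 (pitch 78, oldest) -> assign | voices=[83 72 77 82]
Op 6: note_on(85): all voices busy, STEAL voice 1 (pitch 72, oldest) -> assign | voices=[83 85 77 82]
Op 7: note_on(79): all voices busy, STEAL voice 2 (pitch 77, oldest) -> assign | voices=[83 85 79 82]
Op 8: note_off(79): free voice 2 | voices=[83 85 - 82]
Op 9: note_off(85): free voice 1 | voices=[83 - - 82]
Op 10: note_off(82): free voice 3 | voices=[83 - - -]
Op 11: note_on(64): voice 1 is free -> assigned | voices=[83 64 - -]
Op 12: note_off(83): free voice 0 | voices=[- 64 - -]

Answer: 3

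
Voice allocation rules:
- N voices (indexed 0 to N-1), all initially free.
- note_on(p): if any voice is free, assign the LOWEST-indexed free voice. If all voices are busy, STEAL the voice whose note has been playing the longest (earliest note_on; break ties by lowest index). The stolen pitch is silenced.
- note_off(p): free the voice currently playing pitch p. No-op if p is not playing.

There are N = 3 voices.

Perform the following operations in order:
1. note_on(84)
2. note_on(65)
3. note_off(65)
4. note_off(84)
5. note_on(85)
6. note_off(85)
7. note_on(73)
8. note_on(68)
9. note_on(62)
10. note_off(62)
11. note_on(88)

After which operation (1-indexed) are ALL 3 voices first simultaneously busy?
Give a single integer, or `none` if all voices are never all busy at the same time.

Op 1: note_on(84): voice 0 is free -> assigned | voices=[84 - -]
Op 2: note_on(65): voice 1 is free -> assigned | voices=[84 65 -]
Op 3: note_off(65): free voice 1 | voices=[84 - -]
Op 4: note_off(84): free voice 0 | voices=[- - -]
Op 5: note_on(85): voice 0 is free -> assigned | voices=[85 - -]
Op 6: note_off(85): free voice 0 | voices=[- - -]
Op 7: note_on(73): voice 0 is free -> assigned | voices=[73 - -]
Op 8: note_on(68): voice 1 is free -> assigned | voices=[73 68 -]
Op 9: note_on(62): voice 2 is free -> assigned | voices=[73 68 62]
Op 10: note_off(62): free voice 2 | voices=[73 68 -]
Op 11: note_on(88): voice 2 is free -> assigned | voices=[73 68 88]

Answer: 9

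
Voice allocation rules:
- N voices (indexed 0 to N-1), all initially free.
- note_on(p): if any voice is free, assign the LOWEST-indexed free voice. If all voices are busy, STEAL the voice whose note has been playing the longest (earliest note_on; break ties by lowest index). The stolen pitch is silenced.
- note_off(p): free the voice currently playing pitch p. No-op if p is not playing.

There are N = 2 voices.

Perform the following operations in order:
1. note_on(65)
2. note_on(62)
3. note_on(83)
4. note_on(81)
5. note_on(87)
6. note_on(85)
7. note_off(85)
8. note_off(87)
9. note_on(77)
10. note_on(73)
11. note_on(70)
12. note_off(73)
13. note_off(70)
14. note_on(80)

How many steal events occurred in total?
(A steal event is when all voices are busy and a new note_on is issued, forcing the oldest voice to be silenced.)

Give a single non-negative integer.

Op 1: note_on(65): voice 0 is free -> assigned | voices=[65 -]
Op 2: note_on(62): voice 1 is free -> assigned | voices=[65 62]
Op 3: note_on(83): all voices busy, STEAL voice 0 (pitch 65, oldest) -> assign | voices=[83 62]
Op 4: note_on(81): all voices busy, STEAL voice 1 (pitch 62, oldest) -> assign | voices=[83 81]
Op 5: note_on(87): all voices busy, STEAL voice 0 (pitch 83, oldest) -> assign | voices=[87 81]
Op 6: note_on(85): all voices busy, STEAL voice 1 (pitch 81, oldest) -> assign | voices=[87 85]
Op 7: note_off(85): free voice 1 | voices=[87 -]
Op 8: note_off(87): free voice 0 | voices=[- -]
Op 9: note_on(77): voice 0 is free -> assigned | voices=[77 -]
Op 10: note_on(73): voice 1 is free -> assigned | voices=[77 73]
Op 11: note_on(70): all voices busy, STEAL voice 0 (pitch 77, oldest) -> assign | voices=[70 73]
Op 12: note_off(73): free voice 1 | voices=[70 -]
Op 13: note_off(70): free voice 0 | voices=[- -]
Op 14: note_on(80): voice 0 is free -> assigned | voices=[80 -]

Answer: 5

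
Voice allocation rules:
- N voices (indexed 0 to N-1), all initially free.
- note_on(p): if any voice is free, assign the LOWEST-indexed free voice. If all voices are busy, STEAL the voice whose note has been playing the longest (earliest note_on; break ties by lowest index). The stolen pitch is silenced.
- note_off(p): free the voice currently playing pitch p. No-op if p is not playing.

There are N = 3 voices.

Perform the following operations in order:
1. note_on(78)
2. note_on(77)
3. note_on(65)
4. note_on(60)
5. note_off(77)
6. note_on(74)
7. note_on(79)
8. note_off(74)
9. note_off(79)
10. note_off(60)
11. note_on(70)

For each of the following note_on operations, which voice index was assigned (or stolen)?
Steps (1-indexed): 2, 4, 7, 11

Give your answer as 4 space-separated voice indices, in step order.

Op 1: note_on(78): voice 0 is free -> assigned | voices=[78 - -]
Op 2: note_on(77): voice 1 is free -> assigned | voices=[78 77 -]
Op 3: note_on(65): voice 2 is free -> assigned | voices=[78 77 65]
Op 4: note_on(60): all voices busy, STEAL voice 0 (pitch 78, oldest) -> assign | voices=[60 77 65]
Op 5: note_off(77): free voice 1 | voices=[60 - 65]
Op 6: note_on(74): voice 1 is free -> assigned | voices=[60 74 65]
Op 7: note_on(79): all voices busy, STEAL voice 2 (pitch 65, oldest) -> assign | voices=[60 74 79]
Op 8: note_off(74): free voice 1 | voices=[60 - 79]
Op 9: note_off(79): free voice 2 | voices=[60 - -]
Op 10: note_off(60): free voice 0 | voices=[- - -]
Op 11: note_on(70): voice 0 is free -> assigned | voices=[70 - -]

Answer: 1 0 2 0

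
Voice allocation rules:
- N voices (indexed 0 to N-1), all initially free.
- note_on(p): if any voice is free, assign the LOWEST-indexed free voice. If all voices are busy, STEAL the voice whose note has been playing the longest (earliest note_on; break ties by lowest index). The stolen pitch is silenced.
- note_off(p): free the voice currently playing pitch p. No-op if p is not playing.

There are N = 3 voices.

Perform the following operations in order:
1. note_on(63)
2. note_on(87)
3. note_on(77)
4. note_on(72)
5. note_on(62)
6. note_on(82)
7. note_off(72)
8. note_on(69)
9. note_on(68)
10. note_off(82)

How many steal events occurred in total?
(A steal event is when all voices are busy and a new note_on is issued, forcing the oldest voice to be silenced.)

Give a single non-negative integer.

Op 1: note_on(63): voice 0 is free -> assigned | voices=[63 - -]
Op 2: note_on(87): voice 1 is free -> assigned | voices=[63 87 -]
Op 3: note_on(77): voice 2 is free -> assigned | voices=[63 87 77]
Op 4: note_on(72): all voices busy, STEAL voice 0 (pitch 63, oldest) -> assign | voices=[72 87 77]
Op 5: note_on(62): all voices busy, STEAL voice 1 (pitch 87, oldest) -> assign | voices=[72 62 77]
Op 6: note_on(82): all voices busy, STEAL voice 2 (pitch 77, oldest) -> assign | voices=[72 62 82]
Op 7: note_off(72): free voice 0 | voices=[- 62 82]
Op 8: note_on(69): voice 0 is free -> assigned | voices=[69 62 82]
Op 9: note_on(68): all voices busy, STEAL voice 1 (pitch 62, oldest) -> assign | voices=[69 68 82]
Op 10: note_off(82): free voice 2 | voices=[69 68 -]

Answer: 4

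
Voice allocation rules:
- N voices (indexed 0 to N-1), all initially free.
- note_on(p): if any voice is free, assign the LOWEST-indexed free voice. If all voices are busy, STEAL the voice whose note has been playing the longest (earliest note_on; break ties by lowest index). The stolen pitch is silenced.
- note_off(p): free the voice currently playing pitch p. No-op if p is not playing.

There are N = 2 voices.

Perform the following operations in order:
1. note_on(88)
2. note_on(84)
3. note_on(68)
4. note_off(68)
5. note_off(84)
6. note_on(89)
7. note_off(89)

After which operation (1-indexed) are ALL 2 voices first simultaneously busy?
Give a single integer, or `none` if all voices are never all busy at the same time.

Answer: 2

Derivation:
Op 1: note_on(88): voice 0 is free -> assigned | voices=[88 -]
Op 2: note_on(84): voice 1 is free -> assigned | voices=[88 84]
Op 3: note_on(68): all voices busy, STEAL voice 0 (pitch 88, oldest) -> assign | voices=[68 84]
Op 4: note_off(68): free voice 0 | voices=[- 84]
Op 5: note_off(84): free voice 1 | voices=[- -]
Op 6: note_on(89): voice 0 is free -> assigned | voices=[89 -]
Op 7: note_off(89): free voice 0 | voices=[- -]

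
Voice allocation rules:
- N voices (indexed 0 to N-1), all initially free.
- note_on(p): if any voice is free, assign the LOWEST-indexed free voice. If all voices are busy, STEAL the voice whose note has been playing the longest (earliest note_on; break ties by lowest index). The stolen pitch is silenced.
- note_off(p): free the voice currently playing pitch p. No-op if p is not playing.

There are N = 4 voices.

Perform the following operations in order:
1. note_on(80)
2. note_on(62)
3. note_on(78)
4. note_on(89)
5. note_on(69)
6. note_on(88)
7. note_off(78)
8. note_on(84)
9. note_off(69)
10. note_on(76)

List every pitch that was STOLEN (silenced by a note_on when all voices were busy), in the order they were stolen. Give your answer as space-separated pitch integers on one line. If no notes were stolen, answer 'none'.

Op 1: note_on(80): voice 0 is free -> assigned | voices=[80 - - -]
Op 2: note_on(62): voice 1 is free -> assigned | voices=[80 62 - -]
Op 3: note_on(78): voice 2 is free -> assigned | voices=[80 62 78 -]
Op 4: note_on(89): voice 3 is free -> assigned | voices=[80 62 78 89]
Op 5: note_on(69): all voices busy, STEAL voice 0 (pitch 80, oldest) -> assign | voices=[69 62 78 89]
Op 6: note_on(88): all voices busy, STEAL voice 1 (pitch 62, oldest) -> assign | voices=[69 88 78 89]
Op 7: note_off(78): free voice 2 | voices=[69 88 - 89]
Op 8: note_on(84): voice 2 is free -> assigned | voices=[69 88 84 89]
Op 9: note_off(69): free voice 0 | voices=[- 88 84 89]
Op 10: note_on(76): voice 0 is free -> assigned | voices=[76 88 84 89]

Answer: 80 62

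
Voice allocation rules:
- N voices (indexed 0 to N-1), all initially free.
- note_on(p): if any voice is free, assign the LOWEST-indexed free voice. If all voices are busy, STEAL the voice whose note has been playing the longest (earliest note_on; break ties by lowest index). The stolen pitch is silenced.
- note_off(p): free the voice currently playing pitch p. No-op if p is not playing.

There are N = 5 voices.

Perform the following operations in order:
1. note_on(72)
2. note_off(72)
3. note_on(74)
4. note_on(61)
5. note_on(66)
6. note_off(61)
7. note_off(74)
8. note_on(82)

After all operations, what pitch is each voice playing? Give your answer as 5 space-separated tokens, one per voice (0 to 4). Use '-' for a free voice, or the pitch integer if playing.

Answer: 82 - 66 - -

Derivation:
Op 1: note_on(72): voice 0 is free -> assigned | voices=[72 - - - -]
Op 2: note_off(72): free voice 0 | voices=[- - - - -]
Op 3: note_on(74): voice 0 is free -> assigned | voices=[74 - - - -]
Op 4: note_on(61): voice 1 is free -> assigned | voices=[74 61 - - -]
Op 5: note_on(66): voice 2 is free -> assigned | voices=[74 61 66 - -]
Op 6: note_off(61): free voice 1 | voices=[74 - 66 - -]
Op 7: note_off(74): free voice 0 | voices=[- - 66 - -]
Op 8: note_on(82): voice 0 is free -> assigned | voices=[82 - 66 - -]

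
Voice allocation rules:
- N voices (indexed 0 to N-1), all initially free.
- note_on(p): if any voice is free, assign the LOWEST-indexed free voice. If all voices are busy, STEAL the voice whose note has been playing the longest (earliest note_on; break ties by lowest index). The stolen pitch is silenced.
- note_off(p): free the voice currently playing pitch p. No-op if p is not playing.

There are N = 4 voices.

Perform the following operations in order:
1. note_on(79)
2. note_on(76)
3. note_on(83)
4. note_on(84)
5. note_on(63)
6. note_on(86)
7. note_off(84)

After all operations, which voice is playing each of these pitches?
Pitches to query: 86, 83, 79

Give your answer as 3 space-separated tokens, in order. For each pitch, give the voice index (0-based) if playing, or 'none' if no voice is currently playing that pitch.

Op 1: note_on(79): voice 0 is free -> assigned | voices=[79 - - -]
Op 2: note_on(76): voice 1 is free -> assigned | voices=[79 76 - -]
Op 3: note_on(83): voice 2 is free -> assigned | voices=[79 76 83 -]
Op 4: note_on(84): voice 3 is free -> assigned | voices=[79 76 83 84]
Op 5: note_on(63): all voices busy, STEAL voice 0 (pitch 79, oldest) -> assign | voices=[63 76 83 84]
Op 6: note_on(86): all voices busy, STEAL voice 1 (pitch 76, oldest) -> assign | voices=[63 86 83 84]
Op 7: note_off(84): free voice 3 | voices=[63 86 83 -]

Answer: 1 2 none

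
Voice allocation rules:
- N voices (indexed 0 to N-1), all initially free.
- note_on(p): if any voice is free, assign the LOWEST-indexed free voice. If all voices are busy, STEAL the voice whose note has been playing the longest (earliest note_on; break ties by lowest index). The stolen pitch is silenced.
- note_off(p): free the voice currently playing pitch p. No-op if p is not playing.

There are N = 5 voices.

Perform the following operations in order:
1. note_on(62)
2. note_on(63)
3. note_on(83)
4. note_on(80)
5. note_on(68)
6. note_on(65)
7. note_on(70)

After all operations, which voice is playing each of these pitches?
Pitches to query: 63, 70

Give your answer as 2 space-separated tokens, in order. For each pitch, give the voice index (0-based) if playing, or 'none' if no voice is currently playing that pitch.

Op 1: note_on(62): voice 0 is free -> assigned | voices=[62 - - - -]
Op 2: note_on(63): voice 1 is free -> assigned | voices=[62 63 - - -]
Op 3: note_on(83): voice 2 is free -> assigned | voices=[62 63 83 - -]
Op 4: note_on(80): voice 3 is free -> assigned | voices=[62 63 83 80 -]
Op 5: note_on(68): voice 4 is free -> assigned | voices=[62 63 83 80 68]
Op 6: note_on(65): all voices busy, STEAL voice 0 (pitch 62, oldest) -> assign | voices=[65 63 83 80 68]
Op 7: note_on(70): all voices busy, STEAL voice 1 (pitch 63, oldest) -> assign | voices=[65 70 83 80 68]

Answer: none 1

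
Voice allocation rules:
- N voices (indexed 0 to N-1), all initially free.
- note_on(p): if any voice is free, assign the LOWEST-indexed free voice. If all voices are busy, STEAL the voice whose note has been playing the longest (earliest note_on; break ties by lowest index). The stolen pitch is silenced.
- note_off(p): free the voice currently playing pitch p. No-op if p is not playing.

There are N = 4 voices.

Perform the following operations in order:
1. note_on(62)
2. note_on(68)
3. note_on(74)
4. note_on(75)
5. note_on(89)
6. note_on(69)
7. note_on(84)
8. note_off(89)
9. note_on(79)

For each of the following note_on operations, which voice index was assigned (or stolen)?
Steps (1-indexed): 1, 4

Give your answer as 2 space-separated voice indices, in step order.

Answer: 0 3

Derivation:
Op 1: note_on(62): voice 0 is free -> assigned | voices=[62 - - -]
Op 2: note_on(68): voice 1 is free -> assigned | voices=[62 68 - -]
Op 3: note_on(74): voice 2 is free -> assigned | voices=[62 68 74 -]
Op 4: note_on(75): voice 3 is free -> assigned | voices=[62 68 74 75]
Op 5: note_on(89): all voices busy, STEAL voice 0 (pitch 62, oldest) -> assign | voices=[89 68 74 75]
Op 6: note_on(69): all voices busy, STEAL voice 1 (pitch 68, oldest) -> assign | voices=[89 69 74 75]
Op 7: note_on(84): all voices busy, STEAL voice 2 (pitch 74, oldest) -> assign | voices=[89 69 84 75]
Op 8: note_off(89): free voice 0 | voices=[- 69 84 75]
Op 9: note_on(79): voice 0 is free -> assigned | voices=[79 69 84 75]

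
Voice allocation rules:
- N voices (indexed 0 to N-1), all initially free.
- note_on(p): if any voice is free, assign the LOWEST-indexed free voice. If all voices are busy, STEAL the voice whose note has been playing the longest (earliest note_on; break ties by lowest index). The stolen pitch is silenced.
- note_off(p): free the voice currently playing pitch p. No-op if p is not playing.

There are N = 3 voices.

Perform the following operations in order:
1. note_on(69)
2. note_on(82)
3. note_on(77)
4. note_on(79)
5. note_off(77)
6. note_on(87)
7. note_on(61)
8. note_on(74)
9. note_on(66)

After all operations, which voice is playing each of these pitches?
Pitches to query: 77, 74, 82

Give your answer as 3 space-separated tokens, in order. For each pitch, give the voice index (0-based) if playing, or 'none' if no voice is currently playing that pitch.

Answer: none 0 none

Derivation:
Op 1: note_on(69): voice 0 is free -> assigned | voices=[69 - -]
Op 2: note_on(82): voice 1 is free -> assigned | voices=[69 82 -]
Op 3: note_on(77): voice 2 is free -> assigned | voices=[69 82 77]
Op 4: note_on(79): all voices busy, STEAL voice 0 (pitch 69, oldest) -> assign | voices=[79 82 77]
Op 5: note_off(77): free voice 2 | voices=[79 82 -]
Op 6: note_on(87): voice 2 is free -> assigned | voices=[79 82 87]
Op 7: note_on(61): all voices busy, STEAL voice 1 (pitch 82, oldest) -> assign | voices=[79 61 87]
Op 8: note_on(74): all voices busy, STEAL voice 0 (pitch 79, oldest) -> assign | voices=[74 61 87]
Op 9: note_on(66): all voices busy, STEAL voice 2 (pitch 87, oldest) -> assign | voices=[74 61 66]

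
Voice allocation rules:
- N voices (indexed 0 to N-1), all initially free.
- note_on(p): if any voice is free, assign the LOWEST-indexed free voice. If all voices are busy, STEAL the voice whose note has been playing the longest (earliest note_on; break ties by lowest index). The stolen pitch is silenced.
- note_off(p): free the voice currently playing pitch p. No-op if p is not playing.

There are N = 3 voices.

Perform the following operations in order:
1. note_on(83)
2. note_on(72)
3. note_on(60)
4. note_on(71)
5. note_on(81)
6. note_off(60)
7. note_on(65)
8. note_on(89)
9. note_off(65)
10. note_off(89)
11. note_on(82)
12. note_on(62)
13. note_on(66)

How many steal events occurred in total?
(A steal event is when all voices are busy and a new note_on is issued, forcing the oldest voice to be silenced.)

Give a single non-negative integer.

Answer: 4

Derivation:
Op 1: note_on(83): voice 0 is free -> assigned | voices=[83 - -]
Op 2: note_on(72): voice 1 is free -> assigned | voices=[83 72 -]
Op 3: note_on(60): voice 2 is free -> assigned | voices=[83 72 60]
Op 4: note_on(71): all voices busy, STEAL voice 0 (pitch 83, oldest) -> assign | voices=[71 72 60]
Op 5: note_on(81): all voices busy, STEAL voice 1 (pitch 72, oldest) -> assign | voices=[71 81 60]
Op 6: note_off(60): free voice 2 | voices=[71 81 -]
Op 7: note_on(65): voice 2 is free -> assigned | voices=[71 81 65]
Op 8: note_on(89): all voices busy, STEAL voice 0 (pitch 71, oldest) -> assign | voices=[89 81 65]
Op 9: note_off(65): free voice 2 | voices=[89 81 -]
Op 10: note_off(89): free voice 0 | voices=[- 81 -]
Op 11: note_on(82): voice 0 is free -> assigned | voices=[82 81 -]
Op 12: note_on(62): voice 2 is free -> assigned | voices=[82 81 62]
Op 13: note_on(66): all voices busy, STEAL voice 1 (pitch 81, oldest) -> assign | voices=[82 66 62]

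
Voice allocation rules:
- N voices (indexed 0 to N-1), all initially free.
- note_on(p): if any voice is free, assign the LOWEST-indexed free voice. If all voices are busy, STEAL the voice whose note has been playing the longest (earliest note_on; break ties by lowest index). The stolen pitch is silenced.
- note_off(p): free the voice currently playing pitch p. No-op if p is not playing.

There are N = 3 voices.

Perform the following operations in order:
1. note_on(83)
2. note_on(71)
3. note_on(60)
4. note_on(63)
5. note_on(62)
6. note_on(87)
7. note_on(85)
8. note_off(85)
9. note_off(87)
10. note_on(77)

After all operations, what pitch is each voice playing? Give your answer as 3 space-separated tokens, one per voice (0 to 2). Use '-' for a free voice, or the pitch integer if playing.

Op 1: note_on(83): voice 0 is free -> assigned | voices=[83 - -]
Op 2: note_on(71): voice 1 is free -> assigned | voices=[83 71 -]
Op 3: note_on(60): voice 2 is free -> assigned | voices=[83 71 60]
Op 4: note_on(63): all voices busy, STEAL voice 0 (pitch 83, oldest) -> assign | voices=[63 71 60]
Op 5: note_on(62): all voices busy, STEAL voice 1 (pitch 71, oldest) -> assign | voices=[63 62 60]
Op 6: note_on(87): all voices busy, STEAL voice 2 (pitch 60, oldest) -> assign | voices=[63 62 87]
Op 7: note_on(85): all voices busy, STEAL voice 0 (pitch 63, oldest) -> assign | voices=[85 62 87]
Op 8: note_off(85): free voice 0 | voices=[- 62 87]
Op 9: note_off(87): free voice 2 | voices=[- 62 -]
Op 10: note_on(77): voice 0 is free -> assigned | voices=[77 62 -]

Answer: 77 62 -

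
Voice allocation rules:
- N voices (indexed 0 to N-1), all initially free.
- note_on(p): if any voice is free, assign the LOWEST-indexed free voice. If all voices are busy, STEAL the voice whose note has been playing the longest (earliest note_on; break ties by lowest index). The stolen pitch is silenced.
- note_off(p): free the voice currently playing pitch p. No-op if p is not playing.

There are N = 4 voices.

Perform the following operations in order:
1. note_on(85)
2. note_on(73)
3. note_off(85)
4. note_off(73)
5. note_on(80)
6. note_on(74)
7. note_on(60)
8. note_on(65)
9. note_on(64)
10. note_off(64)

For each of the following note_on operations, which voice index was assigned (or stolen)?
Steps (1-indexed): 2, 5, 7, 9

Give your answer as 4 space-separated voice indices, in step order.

Answer: 1 0 2 0

Derivation:
Op 1: note_on(85): voice 0 is free -> assigned | voices=[85 - - -]
Op 2: note_on(73): voice 1 is free -> assigned | voices=[85 73 - -]
Op 3: note_off(85): free voice 0 | voices=[- 73 - -]
Op 4: note_off(73): free voice 1 | voices=[- - - -]
Op 5: note_on(80): voice 0 is free -> assigned | voices=[80 - - -]
Op 6: note_on(74): voice 1 is free -> assigned | voices=[80 74 - -]
Op 7: note_on(60): voice 2 is free -> assigned | voices=[80 74 60 -]
Op 8: note_on(65): voice 3 is free -> assigned | voices=[80 74 60 65]
Op 9: note_on(64): all voices busy, STEAL voice 0 (pitch 80, oldest) -> assign | voices=[64 74 60 65]
Op 10: note_off(64): free voice 0 | voices=[- 74 60 65]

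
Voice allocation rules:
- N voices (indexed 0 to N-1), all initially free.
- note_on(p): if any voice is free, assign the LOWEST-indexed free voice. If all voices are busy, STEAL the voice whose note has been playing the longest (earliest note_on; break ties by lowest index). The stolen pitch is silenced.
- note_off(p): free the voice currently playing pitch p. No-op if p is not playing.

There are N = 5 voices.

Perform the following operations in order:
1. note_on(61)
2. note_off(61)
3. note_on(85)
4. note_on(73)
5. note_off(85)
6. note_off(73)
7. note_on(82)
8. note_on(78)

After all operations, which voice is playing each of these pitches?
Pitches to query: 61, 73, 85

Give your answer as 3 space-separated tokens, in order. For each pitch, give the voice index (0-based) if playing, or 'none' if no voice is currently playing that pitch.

Op 1: note_on(61): voice 0 is free -> assigned | voices=[61 - - - -]
Op 2: note_off(61): free voice 0 | voices=[- - - - -]
Op 3: note_on(85): voice 0 is free -> assigned | voices=[85 - - - -]
Op 4: note_on(73): voice 1 is free -> assigned | voices=[85 73 - - -]
Op 5: note_off(85): free voice 0 | voices=[- 73 - - -]
Op 6: note_off(73): free voice 1 | voices=[- - - - -]
Op 7: note_on(82): voice 0 is free -> assigned | voices=[82 - - - -]
Op 8: note_on(78): voice 1 is free -> assigned | voices=[82 78 - - -]

Answer: none none none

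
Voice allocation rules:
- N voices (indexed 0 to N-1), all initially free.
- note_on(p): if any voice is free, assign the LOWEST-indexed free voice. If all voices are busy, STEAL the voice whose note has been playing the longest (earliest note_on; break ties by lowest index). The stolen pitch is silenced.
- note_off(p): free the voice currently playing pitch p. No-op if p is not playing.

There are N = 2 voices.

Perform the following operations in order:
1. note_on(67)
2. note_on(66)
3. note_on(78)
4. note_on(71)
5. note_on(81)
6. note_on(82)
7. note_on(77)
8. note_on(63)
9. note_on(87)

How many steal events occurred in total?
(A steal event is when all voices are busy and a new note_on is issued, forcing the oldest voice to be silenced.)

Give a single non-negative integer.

Answer: 7

Derivation:
Op 1: note_on(67): voice 0 is free -> assigned | voices=[67 -]
Op 2: note_on(66): voice 1 is free -> assigned | voices=[67 66]
Op 3: note_on(78): all voices busy, STEAL voice 0 (pitch 67, oldest) -> assign | voices=[78 66]
Op 4: note_on(71): all voices busy, STEAL voice 1 (pitch 66, oldest) -> assign | voices=[78 71]
Op 5: note_on(81): all voices busy, STEAL voice 0 (pitch 78, oldest) -> assign | voices=[81 71]
Op 6: note_on(82): all voices busy, STEAL voice 1 (pitch 71, oldest) -> assign | voices=[81 82]
Op 7: note_on(77): all voices busy, STEAL voice 0 (pitch 81, oldest) -> assign | voices=[77 82]
Op 8: note_on(63): all voices busy, STEAL voice 1 (pitch 82, oldest) -> assign | voices=[77 63]
Op 9: note_on(87): all voices busy, STEAL voice 0 (pitch 77, oldest) -> assign | voices=[87 63]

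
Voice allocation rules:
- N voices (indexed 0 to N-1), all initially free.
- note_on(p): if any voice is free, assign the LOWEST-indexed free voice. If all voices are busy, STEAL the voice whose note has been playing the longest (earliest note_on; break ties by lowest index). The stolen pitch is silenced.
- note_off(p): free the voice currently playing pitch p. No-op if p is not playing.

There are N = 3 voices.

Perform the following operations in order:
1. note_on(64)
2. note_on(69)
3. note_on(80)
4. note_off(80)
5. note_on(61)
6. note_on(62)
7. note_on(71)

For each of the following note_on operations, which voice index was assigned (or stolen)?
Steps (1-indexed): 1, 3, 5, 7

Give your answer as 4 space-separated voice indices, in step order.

Op 1: note_on(64): voice 0 is free -> assigned | voices=[64 - -]
Op 2: note_on(69): voice 1 is free -> assigned | voices=[64 69 -]
Op 3: note_on(80): voice 2 is free -> assigned | voices=[64 69 80]
Op 4: note_off(80): free voice 2 | voices=[64 69 -]
Op 5: note_on(61): voice 2 is free -> assigned | voices=[64 69 61]
Op 6: note_on(62): all voices busy, STEAL voice 0 (pitch 64, oldest) -> assign | voices=[62 69 61]
Op 7: note_on(71): all voices busy, STEAL voice 1 (pitch 69, oldest) -> assign | voices=[62 71 61]

Answer: 0 2 2 1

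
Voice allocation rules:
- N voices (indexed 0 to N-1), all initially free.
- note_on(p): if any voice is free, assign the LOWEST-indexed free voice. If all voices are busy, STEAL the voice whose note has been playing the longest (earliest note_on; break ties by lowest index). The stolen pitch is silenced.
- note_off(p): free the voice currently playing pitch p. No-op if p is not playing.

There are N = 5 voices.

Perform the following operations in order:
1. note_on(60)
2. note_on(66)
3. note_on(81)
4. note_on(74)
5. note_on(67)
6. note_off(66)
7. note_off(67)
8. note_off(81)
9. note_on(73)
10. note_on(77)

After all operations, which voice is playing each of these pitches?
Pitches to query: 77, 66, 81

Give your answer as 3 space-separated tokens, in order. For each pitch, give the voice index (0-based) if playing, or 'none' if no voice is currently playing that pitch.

Answer: 2 none none

Derivation:
Op 1: note_on(60): voice 0 is free -> assigned | voices=[60 - - - -]
Op 2: note_on(66): voice 1 is free -> assigned | voices=[60 66 - - -]
Op 3: note_on(81): voice 2 is free -> assigned | voices=[60 66 81 - -]
Op 4: note_on(74): voice 3 is free -> assigned | voices=[60 66 81 74 -]
Op 5: note_on(67): voice 4 is free -> assigned | voices=[60 66 81 74 67]
Op 6: note_off(66): free voice 1 | voices=[60 - 81 74 67]
Op 7: note_off(67): free voice 4 | voices=[60 - 81 74 -]
Op 8: note_off(81): free voice 2 | voices=[60 - - 74 -]
Op 9: note_on(73): voice 1 is free -> assigned | voices=[60 73 - 74 -]
Op 10: note_on(77): voice 2 is free -> assigned | voices=[60 73 77 74 -]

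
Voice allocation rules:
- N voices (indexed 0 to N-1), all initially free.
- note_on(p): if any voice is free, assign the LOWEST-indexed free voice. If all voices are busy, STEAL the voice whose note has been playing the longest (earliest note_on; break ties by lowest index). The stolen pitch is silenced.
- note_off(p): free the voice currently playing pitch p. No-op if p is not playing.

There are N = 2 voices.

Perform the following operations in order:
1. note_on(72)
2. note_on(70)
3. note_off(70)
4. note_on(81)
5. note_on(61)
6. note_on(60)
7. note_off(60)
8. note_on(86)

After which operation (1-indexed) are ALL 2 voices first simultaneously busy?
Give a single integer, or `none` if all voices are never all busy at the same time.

Op 1: note_on(72): voice 0 is free -> assigned | voices=[72 -]
Op 2: note_on(70): voice 1 is free -> assigned | voices=[72 70]
Op 3: note_off(70): free voice 1 | voices=[72 -]
Op 4: note_on(81): voice 1 is free -> assigned | voices=[72 81]
Op 5: note_on(61): all voices busy, STEAL voice 0 (pitch 72, oldest) -> assign | voices=[61 81]
Op 6: note_on(60): all voices busy, STEAL voice 1 (pitch 81, oldest) -> assign | voices=[61 60]
Op 7: note_off(60): free voice 1 | voices=[61 -]
Op 8: note_on(86): voice 1 is free -> assigned | voices=[61 86]

Answer: 2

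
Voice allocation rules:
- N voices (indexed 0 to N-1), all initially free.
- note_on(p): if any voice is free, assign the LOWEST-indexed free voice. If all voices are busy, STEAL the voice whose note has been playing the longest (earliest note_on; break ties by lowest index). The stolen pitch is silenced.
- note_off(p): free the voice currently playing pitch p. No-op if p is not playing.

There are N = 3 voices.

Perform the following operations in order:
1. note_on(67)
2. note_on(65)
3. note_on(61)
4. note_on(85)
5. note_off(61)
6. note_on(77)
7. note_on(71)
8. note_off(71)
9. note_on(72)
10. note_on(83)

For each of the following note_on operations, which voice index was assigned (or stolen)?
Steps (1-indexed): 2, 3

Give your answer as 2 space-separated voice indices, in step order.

Op 1: note_on(67): voice 0 is free -> assigned | voices=[67 - -]
Op 2: note_on(65): voice 1 is free -> assigned | voices=[67 65 -]
Op 3: note_on(61): voice 2 is free -> assigned | voices=[67 65 61]
Op 4: note_on(85): all voices busy, STEAL voice 0 (pitch 67, oldest) -> assign | voices=[85 65 61]
Op 5: note_off(61): free voice 2 | voices=[85 65 -]
Op 6: note_on(77): voice 2 is free -> assigned | voices=[85 65 77]
Op 7: note_on(71): all voices busy, STEAL voice 1 (pitch 65, oldest) -> assign | voices=[85 71 77]
Op 8: note_off(71): free voice 1 | voices=[85 - 77]
Op 9: note_on(72): voice 1 is free -> assigned | voices=[85 72 77]
Op 10: note_on(83): all voices busy, STEAL voice 0 (pitch 85, oldest) -> assign | voices=[83 72 77]

Answer: 1 2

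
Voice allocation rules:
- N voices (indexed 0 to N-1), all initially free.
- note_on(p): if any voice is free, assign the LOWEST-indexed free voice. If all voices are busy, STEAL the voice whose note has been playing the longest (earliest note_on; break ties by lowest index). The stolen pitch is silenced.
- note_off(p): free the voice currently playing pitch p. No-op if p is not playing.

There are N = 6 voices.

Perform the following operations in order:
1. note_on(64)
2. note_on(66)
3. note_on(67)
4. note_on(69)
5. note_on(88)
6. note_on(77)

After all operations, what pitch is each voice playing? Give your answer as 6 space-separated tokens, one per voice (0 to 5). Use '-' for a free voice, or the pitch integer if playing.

Answer: 64 66 67 69 88 77

Derivation:
Op 1: note_on(64): voice 0 is free -> assigned | voices=[64 - - - - -]
Op 2: note_on(66): voice 1 is free -> assigned | voices=[64 66 - - - -]
Op 3: note_on(67): voice 2 is free -> assigned | voices=[64 66 67 - - -]
Op 4: note_on(69): voice 3 is free -> assigned | voices=[64 66 67 69 - -]
Op 5: note_on(88): voice 4 is free -> assigned | voices=[64 66 67 69 88 -]
Op 6: note_on(77): voice 5 is free -> assigned | voices=[64 66 67 69 88 77]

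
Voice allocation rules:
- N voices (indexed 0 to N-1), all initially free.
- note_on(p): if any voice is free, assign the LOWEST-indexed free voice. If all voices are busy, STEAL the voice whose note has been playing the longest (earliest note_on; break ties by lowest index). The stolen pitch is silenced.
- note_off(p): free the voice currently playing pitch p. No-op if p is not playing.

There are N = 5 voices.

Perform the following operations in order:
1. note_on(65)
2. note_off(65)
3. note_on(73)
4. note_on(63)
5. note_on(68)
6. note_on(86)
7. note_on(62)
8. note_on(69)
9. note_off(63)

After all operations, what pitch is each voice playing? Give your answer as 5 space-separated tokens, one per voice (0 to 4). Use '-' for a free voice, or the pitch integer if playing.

Answer: 69 - 68 86 62

Derivation:
Op 1: note_on(65): voice 0 is free -> assigned | voices=[65 - - - -]
Op 2: note_off(65): free voice 0 | voices=[- - - - -]
Op 3: note_on(73): voice 0 is free -> assigned | voices=[73 - - - -]
Op 4: note_on(63): voice 1 is free -> assigned | voices=[73 63 - - -]
Op 5: note_on(68): voice 2 is free -> assigned | voices=[73 63 68 - -]
Op 6: note_on(86): voice 3 is free -> assigned | voices=[73 63 68 86 -]
Op 7: note_on(62): voice 4 is free -> assigned | voices=[73 63 68 86 62]
Op 8: note_on(69): all voices busy, STEAL voice 0 (pitch 73, oldest) -> assign | voices=[69 63 68 86 62]
Op 9: note_off(63): free voice 1 | voices=[69 - 68 86 62]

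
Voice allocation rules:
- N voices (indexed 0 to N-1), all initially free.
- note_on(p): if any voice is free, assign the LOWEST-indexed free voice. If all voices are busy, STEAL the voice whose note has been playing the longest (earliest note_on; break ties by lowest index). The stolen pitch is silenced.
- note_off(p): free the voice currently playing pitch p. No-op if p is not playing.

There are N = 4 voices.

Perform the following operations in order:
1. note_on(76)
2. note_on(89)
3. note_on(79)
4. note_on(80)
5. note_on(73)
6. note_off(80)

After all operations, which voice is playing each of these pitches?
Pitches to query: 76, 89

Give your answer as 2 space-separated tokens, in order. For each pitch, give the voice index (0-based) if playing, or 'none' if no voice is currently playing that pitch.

Answer: none 1

Derivation:
Op 1: note_on(76): voice 0 is free -> assigned | voices=[76 - - -]
Op 2: note_on(89): voice 1 is free -> assigned | voices=[76 89 - -]
Op 3: note_on(79): voice 2 is free -> assigned | voices=[76 89 79 -]
Op 4: note_on(80): voice 3 is free -> assigned | voices=[76 89 79 80]
Op 5: note_on(73): all voices busy, STEAL voice 0 (pitch 76, oldest) -> assign | voices=[73 89 79 80]
Op 6: note_off(80): free voice 3 | voices=[73 89 79 -]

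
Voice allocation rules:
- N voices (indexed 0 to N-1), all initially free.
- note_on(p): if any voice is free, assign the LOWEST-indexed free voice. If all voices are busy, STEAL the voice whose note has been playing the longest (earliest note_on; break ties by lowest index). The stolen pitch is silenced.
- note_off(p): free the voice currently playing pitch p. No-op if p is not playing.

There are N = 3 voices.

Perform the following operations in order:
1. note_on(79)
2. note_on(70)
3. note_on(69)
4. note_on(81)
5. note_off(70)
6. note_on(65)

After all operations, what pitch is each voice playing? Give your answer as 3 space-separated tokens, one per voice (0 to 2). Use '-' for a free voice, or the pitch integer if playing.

Op 1: note_on(79): voice 0 is free -> assigned | voices=[79 - -]
Op 2: note_on(70): voice 1 is free -> assigned | voices=[79 70 -]
Op 3: note_on(69): voice 2 is free -> assigned | voices=[79 70 69]
Op 4: note_on(81): all voices busy, STEAL voice 0 (pitch 79, oldest) -> assign | voices=[81 70 69]
Op 5: note_off(70): free voice 1 | voices=[81 - 69]
Op 6: note_on(65): voice 1 is free -> assigned | voices=[81 65 69]

Answer: 81 65 69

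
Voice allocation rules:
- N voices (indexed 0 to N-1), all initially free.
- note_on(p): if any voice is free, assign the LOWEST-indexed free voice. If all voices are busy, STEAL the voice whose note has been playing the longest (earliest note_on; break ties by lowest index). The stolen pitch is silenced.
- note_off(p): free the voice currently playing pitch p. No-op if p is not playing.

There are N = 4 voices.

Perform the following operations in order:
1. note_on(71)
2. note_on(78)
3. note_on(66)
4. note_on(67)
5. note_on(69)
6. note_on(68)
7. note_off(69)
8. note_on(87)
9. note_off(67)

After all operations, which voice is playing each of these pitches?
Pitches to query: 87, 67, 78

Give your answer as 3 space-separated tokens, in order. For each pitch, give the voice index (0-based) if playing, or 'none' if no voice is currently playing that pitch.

Answer: 0 none none

Derivation:
Op 1: note_on(71): voice 0 is free -> assigned | voices=[71 - - -]
Op 2: note_on(78): voice 1 is free -> assigned | voices=[71 78 - -]
Op 3: note_on(66): voice 2 is free -> assigned | voices=[71 78 66 -]
Op 4: note_on(67): voice 3 is free -> assigned | voices=[71 78 66 67]
Op 5: note_on(69): all voices busy, STEAL voice 0 (pitch 71, oldest) -> assign | voices=[69 78 66 67]
Op 6: note_on(68): all voices busy, STEAL voice 1 (pitch 78, oldest) -> assign | voices=[69 68 66 67]
Op 7: note_off(69): free voice 0 | voices=[- 68 66 67]
Op 8: note_on(87): voice 0 is free -> assigned | voices=[87 68 66 67]
Op 9: note_off(67): free voice 3 | voices=[87 68 66 -]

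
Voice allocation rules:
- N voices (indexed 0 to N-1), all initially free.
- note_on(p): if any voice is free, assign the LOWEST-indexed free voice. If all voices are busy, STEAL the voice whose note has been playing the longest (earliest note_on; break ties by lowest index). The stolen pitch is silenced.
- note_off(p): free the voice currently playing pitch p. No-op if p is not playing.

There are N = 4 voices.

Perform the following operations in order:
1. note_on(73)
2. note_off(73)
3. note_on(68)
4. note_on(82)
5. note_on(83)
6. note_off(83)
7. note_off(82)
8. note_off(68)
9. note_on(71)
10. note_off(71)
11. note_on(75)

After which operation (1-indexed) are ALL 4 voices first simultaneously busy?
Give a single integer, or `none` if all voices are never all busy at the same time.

Answer: none

Derivation:
Op 1: note_on(73): voice 0 is free -> assigned | voices=[73 - - -]
Op 2: note_off(73): free voice 0 | voices=[- - - -]
Op 3: note_on(68): voice 0 is free -> assigned | voices=[68 - - -]
Op 4: note_on(82): voice 1 is free -> assigned | voices=[68 82 - -]
Op 5: note_on(83): voice 2 is free -> assigned | voices=[68 82 83 -]
Op 6: note_off(83): free voice 2 | voices=[68 82 - -]
Op 7: note_off(82): free voice 1 | voices=[68 - - -]
Op 8: note_off(68): free voice 0 | voices=[- - - -]
Op 9: note_on(71): voice 0 is free -> assigned | voices=[71 - - -]
Op 10: note_off(71): free voice 0 | voices=[- - - -]
Op 11: note_on(75): voice 0 is free -> assigned | voices=[75 - - -]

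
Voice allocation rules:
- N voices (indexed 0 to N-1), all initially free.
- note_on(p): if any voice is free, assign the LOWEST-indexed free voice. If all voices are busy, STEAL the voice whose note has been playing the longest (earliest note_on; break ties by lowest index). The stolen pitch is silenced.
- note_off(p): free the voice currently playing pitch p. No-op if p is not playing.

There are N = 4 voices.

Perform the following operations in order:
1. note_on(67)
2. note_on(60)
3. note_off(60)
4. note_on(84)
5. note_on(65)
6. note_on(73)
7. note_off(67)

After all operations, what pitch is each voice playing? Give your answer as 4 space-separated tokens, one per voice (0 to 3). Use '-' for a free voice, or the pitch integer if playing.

Answer: - 84 65 73

Derivation:
Op 1: note_on(67): voice 0 is free -> assigned | voices=[67 - - -]
Op 2: note_on(60): voice 1 is free -> assigned | voices=[67 60 - -]
Op 3: note_off(60): free voice 1 | voices=[67 - - -]
Op 4: note_on(84): voice 1 is free -> assigned | voices=[67 84 - -]
Op 5: note_on(65): voice 2 is free -> assigned | voices=[67 84 65 -]
Op 6: note_on(73): voice 3 is free -> assigned | voices=[67 84 65 73]
Op 7: note_off(67): free voice 0 | voices=[- 84 65 73]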